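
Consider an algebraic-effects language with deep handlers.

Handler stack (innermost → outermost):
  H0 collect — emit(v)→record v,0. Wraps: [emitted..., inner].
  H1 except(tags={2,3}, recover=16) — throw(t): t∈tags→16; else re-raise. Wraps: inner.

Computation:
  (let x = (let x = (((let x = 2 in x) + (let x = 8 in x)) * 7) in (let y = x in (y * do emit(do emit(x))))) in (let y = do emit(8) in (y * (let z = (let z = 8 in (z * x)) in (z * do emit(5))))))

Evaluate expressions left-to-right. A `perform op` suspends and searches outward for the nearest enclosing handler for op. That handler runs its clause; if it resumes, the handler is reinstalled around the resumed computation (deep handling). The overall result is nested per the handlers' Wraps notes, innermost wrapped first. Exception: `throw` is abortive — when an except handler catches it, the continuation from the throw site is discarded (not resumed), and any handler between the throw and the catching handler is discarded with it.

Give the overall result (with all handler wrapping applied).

Evaluation trace:
emit(70) @ H0 ⇒ out+=70
emit(0) @ H0 ⇒ out+=0
emit(8) @ H0 ⇒ out+=8
emit(5) @ H0 ⇒ out+=5
H0 returns [70, 0, 8, 5, 0]
H1 returns [70, 0, 8, 5, 0]
= [70, 0, 8, 5, 0]

Answer: [70, 0, 8, 5, 0]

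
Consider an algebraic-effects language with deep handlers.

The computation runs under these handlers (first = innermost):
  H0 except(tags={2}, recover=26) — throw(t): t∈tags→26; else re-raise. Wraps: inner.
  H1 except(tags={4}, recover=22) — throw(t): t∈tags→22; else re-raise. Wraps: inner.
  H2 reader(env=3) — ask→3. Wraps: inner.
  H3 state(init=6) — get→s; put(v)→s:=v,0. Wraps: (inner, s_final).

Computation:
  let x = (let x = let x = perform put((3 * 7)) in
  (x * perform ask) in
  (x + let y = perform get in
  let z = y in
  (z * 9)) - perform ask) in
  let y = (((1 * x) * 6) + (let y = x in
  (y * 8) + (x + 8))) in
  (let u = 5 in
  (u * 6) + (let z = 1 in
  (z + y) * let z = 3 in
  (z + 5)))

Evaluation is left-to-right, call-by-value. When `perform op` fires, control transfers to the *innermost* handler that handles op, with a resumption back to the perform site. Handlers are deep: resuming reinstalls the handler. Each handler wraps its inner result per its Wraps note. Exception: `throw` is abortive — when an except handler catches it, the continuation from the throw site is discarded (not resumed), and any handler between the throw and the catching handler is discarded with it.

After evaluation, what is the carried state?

Answer: 21

Step-by-step:
put(21) @ H3 ⇒ s:=21
ask @ H2 ⇒ 3
get @ H3 ⇒ 21
ask @ H2 ⇒ 3
H0 returns 22422
H1 returns 22422
H2 returns 22422
H3 returns (22422, 21)
= (22422, 21)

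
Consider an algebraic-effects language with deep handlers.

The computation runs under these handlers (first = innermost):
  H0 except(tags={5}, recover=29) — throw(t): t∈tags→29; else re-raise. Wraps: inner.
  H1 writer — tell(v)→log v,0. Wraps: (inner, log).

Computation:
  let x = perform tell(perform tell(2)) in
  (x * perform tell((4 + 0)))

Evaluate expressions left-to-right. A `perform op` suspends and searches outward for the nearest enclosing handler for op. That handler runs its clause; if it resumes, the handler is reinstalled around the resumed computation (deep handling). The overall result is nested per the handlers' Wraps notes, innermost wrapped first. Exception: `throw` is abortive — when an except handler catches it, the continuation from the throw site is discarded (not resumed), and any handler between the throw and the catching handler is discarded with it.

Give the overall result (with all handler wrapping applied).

Evaluation trace:
tell(2) @ H1 ⇒ log+=2
tell(0) @ H1 ⇒ log+=0
tell(4) @ H1 ⇒ log+=4
H0 returns 0
H1 returns (0, (2, 0, 4))
= (0, (2, 0, 4))

Answer: (0, (2, 0, 4))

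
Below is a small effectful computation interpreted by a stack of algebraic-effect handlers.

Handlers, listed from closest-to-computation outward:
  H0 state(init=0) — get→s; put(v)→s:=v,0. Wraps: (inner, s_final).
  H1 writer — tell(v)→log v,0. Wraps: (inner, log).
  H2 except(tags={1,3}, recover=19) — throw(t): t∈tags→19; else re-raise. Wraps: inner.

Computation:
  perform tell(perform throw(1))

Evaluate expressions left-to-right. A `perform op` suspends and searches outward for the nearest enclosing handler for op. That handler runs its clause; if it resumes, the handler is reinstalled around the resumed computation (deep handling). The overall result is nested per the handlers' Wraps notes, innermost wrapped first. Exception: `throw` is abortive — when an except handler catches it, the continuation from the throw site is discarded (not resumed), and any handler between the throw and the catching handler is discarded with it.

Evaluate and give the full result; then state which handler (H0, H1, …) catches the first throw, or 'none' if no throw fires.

Answer: 19 ; first throw caught by: H2

Step-by-step:
throw(1) @ H2 caught ⇒ 19
= 19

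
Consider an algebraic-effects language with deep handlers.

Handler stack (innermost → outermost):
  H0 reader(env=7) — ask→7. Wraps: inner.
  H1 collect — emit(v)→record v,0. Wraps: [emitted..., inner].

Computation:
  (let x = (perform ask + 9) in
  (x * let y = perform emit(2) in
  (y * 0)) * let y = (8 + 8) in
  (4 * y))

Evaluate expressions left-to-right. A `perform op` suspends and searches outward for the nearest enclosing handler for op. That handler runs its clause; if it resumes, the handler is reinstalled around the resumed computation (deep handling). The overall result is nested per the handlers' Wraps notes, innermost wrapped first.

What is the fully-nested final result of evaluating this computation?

Answer: [2, 0]

Working:
ask @ H0 ⇒ 7
emit(2) @ H1 ⇒ out+=2
H0 returns 0
H1 returns [2, 0]
= [2, 0]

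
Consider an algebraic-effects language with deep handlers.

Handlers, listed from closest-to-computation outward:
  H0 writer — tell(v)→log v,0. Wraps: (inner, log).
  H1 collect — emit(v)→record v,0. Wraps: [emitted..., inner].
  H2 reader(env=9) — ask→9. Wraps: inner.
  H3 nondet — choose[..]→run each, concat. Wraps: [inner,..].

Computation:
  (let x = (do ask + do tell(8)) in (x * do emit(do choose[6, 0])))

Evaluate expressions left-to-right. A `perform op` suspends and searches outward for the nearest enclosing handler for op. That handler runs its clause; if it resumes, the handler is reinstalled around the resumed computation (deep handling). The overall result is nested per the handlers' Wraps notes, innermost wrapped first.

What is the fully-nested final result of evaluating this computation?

Evaluation trace:
ask @ H2 ⇒ 9
tell(8) @ H0 ⇒ log+=8
choose[6, 0] @ H3
  branch[0] choose=6:
    emit(6) @ H1 ⇒ out+=6
    H0 returns (0, (8))
    H1 returns [6, (0, (8))]
    H2 returns [6, (0, (8))]
    H3 returns [[6, (0, (8))]]
  branch[1] choose=0:
    emit(0) @ H1 ⇒ out+=0
    H0 returns (0, (8))
    H1 returns [0, (0, (8))]
    H2 returns [0, (0, (8))]
    H3 returns [[0, (0, (8))]]
= [[6, (0, (8))], [0, (0, (8))]]

Answer: [[6, (0, (8))], [0, (0, (8))]]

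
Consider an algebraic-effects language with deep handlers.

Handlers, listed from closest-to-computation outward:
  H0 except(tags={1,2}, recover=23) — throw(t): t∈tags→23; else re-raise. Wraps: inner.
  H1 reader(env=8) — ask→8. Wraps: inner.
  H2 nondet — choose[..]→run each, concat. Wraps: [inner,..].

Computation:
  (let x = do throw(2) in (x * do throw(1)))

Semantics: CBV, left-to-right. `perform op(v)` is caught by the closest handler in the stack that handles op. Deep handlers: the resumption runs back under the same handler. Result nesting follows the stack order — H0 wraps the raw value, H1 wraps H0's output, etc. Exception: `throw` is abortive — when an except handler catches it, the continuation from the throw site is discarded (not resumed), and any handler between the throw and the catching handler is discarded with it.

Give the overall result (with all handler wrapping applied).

Working:
throw(2) @ H0 caught ⇒ 23
H1 returns 23
H2 returns [23]
= [23]

Answer: [23]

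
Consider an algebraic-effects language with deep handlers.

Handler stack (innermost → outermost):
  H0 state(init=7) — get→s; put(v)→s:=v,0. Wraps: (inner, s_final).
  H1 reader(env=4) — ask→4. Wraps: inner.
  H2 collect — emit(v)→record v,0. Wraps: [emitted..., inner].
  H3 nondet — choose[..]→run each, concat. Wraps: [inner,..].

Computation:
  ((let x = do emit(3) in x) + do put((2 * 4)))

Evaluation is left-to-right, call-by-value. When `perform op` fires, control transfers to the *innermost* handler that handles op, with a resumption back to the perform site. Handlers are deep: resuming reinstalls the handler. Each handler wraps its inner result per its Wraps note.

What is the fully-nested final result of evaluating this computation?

Evaluation trace:
emit(3) @ H2 ⇒ out+=3
put(8) @ H0 ⇒ s:=8
H0 returns (0, 8)
H1 returns (0, 8)
H2 returns [3, (0, 8)]
H3 returns [[3, (0, 8)]]
= [[3, (0, 8)]]

Answer: [[3, (0, 8)]]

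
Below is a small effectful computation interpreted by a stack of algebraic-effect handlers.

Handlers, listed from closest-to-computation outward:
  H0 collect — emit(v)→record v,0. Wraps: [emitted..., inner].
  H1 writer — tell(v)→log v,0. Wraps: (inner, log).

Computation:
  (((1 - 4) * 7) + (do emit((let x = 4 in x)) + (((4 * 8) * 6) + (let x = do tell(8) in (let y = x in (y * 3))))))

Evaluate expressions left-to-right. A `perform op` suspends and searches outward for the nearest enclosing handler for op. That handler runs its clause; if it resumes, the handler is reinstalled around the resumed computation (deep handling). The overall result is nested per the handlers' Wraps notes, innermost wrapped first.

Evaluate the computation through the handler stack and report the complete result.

Step-by-step:
emit(4) @ H0 ⇒ out+=4
tell(8) @ H1 ⇒ log+=8
H0 returns [4, 171]
H1 returns ([4, 171], (8))
= ([4, 171], (8))

Answer: ([4, 171], (8))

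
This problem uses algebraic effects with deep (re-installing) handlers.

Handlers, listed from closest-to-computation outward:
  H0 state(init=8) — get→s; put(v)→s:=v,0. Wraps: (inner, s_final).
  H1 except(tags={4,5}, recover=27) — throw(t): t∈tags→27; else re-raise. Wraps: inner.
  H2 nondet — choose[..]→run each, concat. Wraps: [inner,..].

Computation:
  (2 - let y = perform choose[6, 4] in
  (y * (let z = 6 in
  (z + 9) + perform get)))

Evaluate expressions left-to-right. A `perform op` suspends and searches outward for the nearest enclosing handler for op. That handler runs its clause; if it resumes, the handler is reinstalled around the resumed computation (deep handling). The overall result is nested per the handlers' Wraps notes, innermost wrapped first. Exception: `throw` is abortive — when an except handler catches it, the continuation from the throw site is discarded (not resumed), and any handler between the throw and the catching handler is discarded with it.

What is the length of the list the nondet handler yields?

Answer: 2

Evaluation trace:
choose[6, 4] @ H2
  branch[0] choose=6:
    get @ H0 ⇒ 8
    H0 returns (-136, 8)
    H1 returns (-136, 8)
    H2 returns [(-136, 8)]
  branch[1] choose=4:
    get @ H0 ⇒ 8
    H0 returns (-90, 8)
    H1 returns (-90, 8)
    H2 returns [(-90, 8)]
= [(-136, 8), (-90, 8)]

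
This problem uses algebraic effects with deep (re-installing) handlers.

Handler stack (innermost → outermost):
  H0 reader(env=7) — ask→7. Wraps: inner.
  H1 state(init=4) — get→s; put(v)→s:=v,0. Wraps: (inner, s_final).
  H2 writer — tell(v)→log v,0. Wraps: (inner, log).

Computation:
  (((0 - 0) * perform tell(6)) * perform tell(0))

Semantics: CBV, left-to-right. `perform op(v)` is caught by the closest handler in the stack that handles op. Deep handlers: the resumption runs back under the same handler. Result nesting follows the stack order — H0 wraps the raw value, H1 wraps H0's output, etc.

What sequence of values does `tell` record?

Working:
tell(6) @ H2 ⇒ log+=6
tell(0) @ H2 ⇒ log+=0
H0 returns 0
H1 returns (0, 4)
H2 returns ((0, 4), (6, 0))
= ((0, 4), (6, 0))

Answer: (6, 0)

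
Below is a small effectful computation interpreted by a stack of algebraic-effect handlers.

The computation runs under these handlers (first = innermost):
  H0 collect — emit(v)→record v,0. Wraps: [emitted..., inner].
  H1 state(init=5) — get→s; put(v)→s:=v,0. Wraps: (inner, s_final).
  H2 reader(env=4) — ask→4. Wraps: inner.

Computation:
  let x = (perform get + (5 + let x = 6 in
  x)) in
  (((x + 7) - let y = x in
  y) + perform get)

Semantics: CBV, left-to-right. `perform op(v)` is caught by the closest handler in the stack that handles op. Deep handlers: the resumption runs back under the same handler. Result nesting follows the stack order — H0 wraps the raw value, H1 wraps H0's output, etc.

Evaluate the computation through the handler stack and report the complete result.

Step-by-step:
get @ H1 ⇒ 5
get @ H1 ⇒ 5
H0 returns [12]
H1 returns ([12], 5)
H2 returns ([12], 5)
= ([12], 5)

Answer: ([12], 5)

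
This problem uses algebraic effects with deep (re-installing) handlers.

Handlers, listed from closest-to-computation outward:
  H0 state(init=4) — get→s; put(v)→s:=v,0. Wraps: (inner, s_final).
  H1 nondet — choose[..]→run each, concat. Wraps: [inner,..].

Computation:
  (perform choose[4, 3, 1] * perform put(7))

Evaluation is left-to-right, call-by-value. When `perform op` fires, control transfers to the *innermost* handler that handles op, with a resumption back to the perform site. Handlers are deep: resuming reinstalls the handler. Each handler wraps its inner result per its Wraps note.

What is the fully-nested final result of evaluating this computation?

Working:
choose[4, 3, 1] @ H1
  branch[0] choose=4:
    put(7) @ H0 ⇒ s:=7
    H0 returns (0, 7)
    H1 returns [(0, 7)]
  branch[1] choose=3:
    put(7) @ H0 ⇒ s:=7
    H0 returns (0, 7)
    H1 returns [(0, 7)]
  branch[2] choose=1:
    put(7) @ H0 ⇒ s:=7
    H0 returns (0, 7)
    H1 returns [(0, 7)]
= [(0, 7), (0, 7), (0, 7)]

Answer: [(0, 7), (0, 7), (0, 7)]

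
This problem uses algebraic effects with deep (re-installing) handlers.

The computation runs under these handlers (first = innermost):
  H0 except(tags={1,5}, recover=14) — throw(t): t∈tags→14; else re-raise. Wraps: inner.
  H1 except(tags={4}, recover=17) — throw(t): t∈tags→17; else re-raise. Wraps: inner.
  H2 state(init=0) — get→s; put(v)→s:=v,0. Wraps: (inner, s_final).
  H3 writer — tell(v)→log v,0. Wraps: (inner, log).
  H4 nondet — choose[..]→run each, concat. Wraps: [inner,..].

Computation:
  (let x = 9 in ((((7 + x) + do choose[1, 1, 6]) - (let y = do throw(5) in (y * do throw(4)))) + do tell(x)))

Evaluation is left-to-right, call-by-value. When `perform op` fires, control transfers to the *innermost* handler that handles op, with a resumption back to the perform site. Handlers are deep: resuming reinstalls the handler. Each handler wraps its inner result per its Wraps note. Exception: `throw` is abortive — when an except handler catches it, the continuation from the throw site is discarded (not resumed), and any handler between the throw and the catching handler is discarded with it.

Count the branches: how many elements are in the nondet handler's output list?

Answer: 3

Evaluation trace:
choose[1, 1, 6] @ H4
  branch[0] choose=1:
    throw(5) @ H0 caught ⇒ 14
    H1 returns 14
    H2 returns (14, 0)
    H3 returns ((14, 0), ())
    H4 returns [((14, 0), ())]
  branch[1] choose=1:
    throw(5) @ H0 caught ⇒ 14
    H1 returns 14
    H2 returns (14, 0)
    H3 returns ((14, 0), ())
    H4 returns [((14, 0), ())]
  branch[2] choose=6:
    throw(5) @ H0 caught ⇒ 14
    H1 returns 14
    H2 returns (14, 0)
    H3 returns ((14, 0), ())
    H4 returns [((14, 0), ())]
= [((14, 0), ()), ((14, 0), ()), ((14, 0), ())]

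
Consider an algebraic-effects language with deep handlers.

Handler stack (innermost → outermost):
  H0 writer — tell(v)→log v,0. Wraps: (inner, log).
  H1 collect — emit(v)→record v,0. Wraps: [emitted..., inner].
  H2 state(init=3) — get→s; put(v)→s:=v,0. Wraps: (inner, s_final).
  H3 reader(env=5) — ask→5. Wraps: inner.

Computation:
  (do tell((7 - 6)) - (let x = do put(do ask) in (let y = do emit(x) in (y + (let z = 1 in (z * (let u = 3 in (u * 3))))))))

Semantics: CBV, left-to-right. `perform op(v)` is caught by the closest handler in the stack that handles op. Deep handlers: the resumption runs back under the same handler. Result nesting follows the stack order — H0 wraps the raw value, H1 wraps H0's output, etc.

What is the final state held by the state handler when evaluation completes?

Step-by-step:
tell(1) @ H0 ⇒ log+=1
ask @ H3 ⇒ 5
put(5) @ H2 ⇒ s:=5
emit(0) @ H1 ⇒ out+=0
H0 returns (-9, (1))
H1 returns [0, (-9, (1))]
H2 returns ([0, (-9, (1))], 5)
H3 returns ([0, (-9, (1))], 5)
= ([0, (-9, (1))], 5)

Answer: 5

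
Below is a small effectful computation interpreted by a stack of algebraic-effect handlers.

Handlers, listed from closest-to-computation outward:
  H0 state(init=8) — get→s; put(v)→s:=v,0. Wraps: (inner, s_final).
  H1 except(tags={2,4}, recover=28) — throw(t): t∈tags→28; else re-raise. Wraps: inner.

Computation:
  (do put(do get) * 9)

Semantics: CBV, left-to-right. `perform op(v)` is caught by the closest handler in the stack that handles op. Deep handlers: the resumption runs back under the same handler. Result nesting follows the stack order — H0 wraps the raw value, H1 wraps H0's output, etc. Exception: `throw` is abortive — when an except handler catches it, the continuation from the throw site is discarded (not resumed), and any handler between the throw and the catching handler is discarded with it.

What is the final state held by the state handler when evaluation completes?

Answer: 8

Step-by-step:
get @ H0 ⇒ 8
put(8) @ H0 ⇒ s:=8
H0 returns (0, 8)
H1 returns (0, 8)
= (0, 8)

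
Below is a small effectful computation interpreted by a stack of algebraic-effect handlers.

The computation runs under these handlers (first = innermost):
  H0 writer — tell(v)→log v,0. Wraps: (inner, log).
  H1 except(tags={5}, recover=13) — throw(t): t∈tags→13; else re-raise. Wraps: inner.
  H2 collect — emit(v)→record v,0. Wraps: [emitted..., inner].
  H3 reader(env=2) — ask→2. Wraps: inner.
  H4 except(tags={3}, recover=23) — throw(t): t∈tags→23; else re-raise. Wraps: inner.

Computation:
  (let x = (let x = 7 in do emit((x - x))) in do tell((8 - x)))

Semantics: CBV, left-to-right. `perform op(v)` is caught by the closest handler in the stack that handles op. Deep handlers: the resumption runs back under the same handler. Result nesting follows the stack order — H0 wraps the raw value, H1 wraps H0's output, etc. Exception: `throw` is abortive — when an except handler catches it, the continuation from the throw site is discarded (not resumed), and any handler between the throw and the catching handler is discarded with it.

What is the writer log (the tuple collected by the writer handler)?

Answer: (8)

Evaluation trace:
emit(0) @ H2 ⇒ out+=0
tell(8) @ H0 ⇒ log+=8
H0 returns (0, (8))
H1 returns (0, (8))
H2 returns [0, (0, (8))]
H3 returns [0, (0, (8))]
H4 returns [0, (0, (8))]
= [0, (0, (8))]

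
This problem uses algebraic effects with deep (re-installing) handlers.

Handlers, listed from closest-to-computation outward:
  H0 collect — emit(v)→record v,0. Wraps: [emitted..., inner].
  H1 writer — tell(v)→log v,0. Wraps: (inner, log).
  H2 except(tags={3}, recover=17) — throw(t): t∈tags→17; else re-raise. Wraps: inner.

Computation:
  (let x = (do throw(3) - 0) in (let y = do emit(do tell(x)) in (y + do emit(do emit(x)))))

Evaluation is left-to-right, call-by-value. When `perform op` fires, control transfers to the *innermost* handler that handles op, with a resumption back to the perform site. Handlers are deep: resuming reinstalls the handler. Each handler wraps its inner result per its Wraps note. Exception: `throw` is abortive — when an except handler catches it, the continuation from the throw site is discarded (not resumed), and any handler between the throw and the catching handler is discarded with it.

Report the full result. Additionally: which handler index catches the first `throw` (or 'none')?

Answer: 17 ; first throw caught by: H2

Working:
throw(3) @ H2 caught ⇒ 17
= 17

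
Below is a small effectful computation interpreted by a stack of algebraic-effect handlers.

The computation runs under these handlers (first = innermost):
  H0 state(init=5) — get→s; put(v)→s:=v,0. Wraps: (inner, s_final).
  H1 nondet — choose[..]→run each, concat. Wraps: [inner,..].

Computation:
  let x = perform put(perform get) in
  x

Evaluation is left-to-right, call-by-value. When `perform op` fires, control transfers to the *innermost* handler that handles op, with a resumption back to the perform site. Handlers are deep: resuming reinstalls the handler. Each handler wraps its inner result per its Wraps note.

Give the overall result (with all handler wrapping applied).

Answer: [(0, 5)]

Evaluation trace:
get @ H0 ⇒ 5
put(5) @ H0 ⇒ s:=5
H0 returns (0, 5)
H1 returns [(0, 5)]
= [(0, 5)]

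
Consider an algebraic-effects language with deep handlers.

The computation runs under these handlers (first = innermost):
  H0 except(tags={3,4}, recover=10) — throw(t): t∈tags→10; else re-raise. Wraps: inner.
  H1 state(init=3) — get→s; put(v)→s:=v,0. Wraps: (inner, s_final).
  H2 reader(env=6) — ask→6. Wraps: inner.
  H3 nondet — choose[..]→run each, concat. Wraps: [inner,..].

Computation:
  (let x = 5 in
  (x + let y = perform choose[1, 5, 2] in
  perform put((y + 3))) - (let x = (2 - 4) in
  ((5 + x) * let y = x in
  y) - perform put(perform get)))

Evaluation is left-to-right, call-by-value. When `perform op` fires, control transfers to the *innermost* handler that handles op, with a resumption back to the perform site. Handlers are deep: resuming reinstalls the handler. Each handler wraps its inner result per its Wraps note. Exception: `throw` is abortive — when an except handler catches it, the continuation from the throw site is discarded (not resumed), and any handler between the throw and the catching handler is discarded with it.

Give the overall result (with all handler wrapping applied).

Answer: [(11, 4), (11, 8), (11, 5)]

Evaluation trace:
choose[1, 5, 2] @ H3
  branch[0] choose=1:
    put(4) @ H1 ⇒ s:=4
    get @ H1 ⇒ 4
    put(4) @ H1 ⇒ s:=4
    H0 returns 11
    H1 returns (11, 4)
    H2 returns (11, 4)
    H3 returns [(11, 4)]
  branch[1] choose=5:
    put(8) @ H1 ⇒ s:=8
    get @ H1 ⇒ 8
    put(8) @ H1 ⇒ s:=8
    H0 returns 11
    H1 returns (11, 8)
    H2 returns (11, 8)
    H3 returns [(11, 8)]
  branch[2] choose=2:
    put(5) @ H1 ⇒ s:=5
    get @ H1 ⇒ 5
    put(5) @ H1 ⇒ s:=5
    H0 returns 11
    H1 returns (11, 5)
    H2 returns (11, 5)
    H3 returns [(11, 5)]
= [(11, 4), (11, 8), (11, 5)]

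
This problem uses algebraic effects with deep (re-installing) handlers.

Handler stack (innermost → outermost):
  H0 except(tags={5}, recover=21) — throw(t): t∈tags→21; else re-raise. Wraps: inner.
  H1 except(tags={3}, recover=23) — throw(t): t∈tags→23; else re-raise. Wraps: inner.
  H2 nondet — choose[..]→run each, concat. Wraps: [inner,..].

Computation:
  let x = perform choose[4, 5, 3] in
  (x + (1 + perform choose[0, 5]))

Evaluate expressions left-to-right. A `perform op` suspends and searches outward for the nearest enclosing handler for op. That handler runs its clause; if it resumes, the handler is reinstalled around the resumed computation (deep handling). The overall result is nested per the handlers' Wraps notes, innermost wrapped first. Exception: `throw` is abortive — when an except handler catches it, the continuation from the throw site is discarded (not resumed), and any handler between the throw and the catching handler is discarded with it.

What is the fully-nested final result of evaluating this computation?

Answer: [5, 10, 6, 11, 4, 9]

Evaluation trace:
choose[4, 5, 3] @ H2
  branch[0] choose=4:
    choose[0, 5] @ H2
      branch[0] choose=0:
        H0 returns 5
        H1 returns 5
        H2 returns [5]
      branch[1] choose=5:
        H0 returns 10
        H1 returns 10
        H2 returns [10]
  branch[1] choose=5:
    choose[0, 5] @ H2
      branch[0] choose=0:
        H0 returns 6
        H1 returns 6
        H2 returns [6]
      branch[1] choose=5:
        H0 returns 11
        H1 returns 11
        H2 returns [11]
  branch[2] choose=3:
    choose[0, 5] @ H2
      branch[0] choose=0:
        H0 returns 4
        H1 returns 4
        H2 returns [4]
      branch[1] choose=5:
        H0 returns 9
        H1 returns 9
        H2 returns [9]
= [5, 10, 6, 11, 4, 9]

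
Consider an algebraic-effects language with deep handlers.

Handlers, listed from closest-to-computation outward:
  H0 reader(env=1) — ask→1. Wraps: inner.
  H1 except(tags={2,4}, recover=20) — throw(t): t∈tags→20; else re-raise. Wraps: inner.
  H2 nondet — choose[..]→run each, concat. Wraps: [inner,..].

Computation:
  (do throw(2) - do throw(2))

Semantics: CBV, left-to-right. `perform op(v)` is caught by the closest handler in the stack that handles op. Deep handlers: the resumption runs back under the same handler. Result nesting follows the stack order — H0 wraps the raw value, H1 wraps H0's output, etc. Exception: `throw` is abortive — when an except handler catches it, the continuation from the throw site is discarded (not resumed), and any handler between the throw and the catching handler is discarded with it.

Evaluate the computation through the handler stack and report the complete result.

Working:
throw(2) @ H1 caught ⇒ 20
H2 returns [20]
= [20]

Answer: [20]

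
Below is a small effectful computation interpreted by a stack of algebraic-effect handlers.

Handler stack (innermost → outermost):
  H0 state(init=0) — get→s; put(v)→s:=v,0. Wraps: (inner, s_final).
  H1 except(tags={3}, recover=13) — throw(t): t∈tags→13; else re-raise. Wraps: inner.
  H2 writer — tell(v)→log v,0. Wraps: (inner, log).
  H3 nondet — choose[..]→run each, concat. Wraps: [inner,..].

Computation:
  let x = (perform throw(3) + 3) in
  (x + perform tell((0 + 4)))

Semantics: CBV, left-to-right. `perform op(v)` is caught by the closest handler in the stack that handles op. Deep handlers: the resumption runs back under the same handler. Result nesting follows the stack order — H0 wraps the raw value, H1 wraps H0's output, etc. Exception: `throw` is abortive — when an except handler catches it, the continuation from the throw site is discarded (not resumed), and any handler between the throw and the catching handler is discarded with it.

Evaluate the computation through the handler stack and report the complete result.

Answer: [(13, ())]

Step-by-step:
throw(3) @ H1 caught ⇒ 13
H2 returns (13, ())
H3 returns [(13, ())]
= [(13, ())]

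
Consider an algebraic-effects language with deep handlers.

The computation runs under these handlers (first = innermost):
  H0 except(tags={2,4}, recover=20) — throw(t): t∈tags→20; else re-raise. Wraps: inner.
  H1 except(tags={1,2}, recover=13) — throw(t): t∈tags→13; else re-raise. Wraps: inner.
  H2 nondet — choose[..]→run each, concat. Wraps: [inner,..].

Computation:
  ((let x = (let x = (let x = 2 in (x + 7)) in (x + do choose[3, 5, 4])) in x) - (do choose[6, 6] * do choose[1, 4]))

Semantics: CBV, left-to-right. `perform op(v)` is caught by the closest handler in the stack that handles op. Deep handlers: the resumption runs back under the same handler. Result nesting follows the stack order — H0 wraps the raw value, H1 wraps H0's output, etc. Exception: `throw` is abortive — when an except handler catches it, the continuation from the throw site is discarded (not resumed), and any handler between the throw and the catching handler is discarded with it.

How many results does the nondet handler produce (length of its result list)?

Step-by-step:
choose[3, 5, 4] @ H2
  branch[0] choose=3:
    choose[6, 6] @ H2
      branch[0] choose=6:
        choose[1, 4] @ H2
          branch[0] choose=1:
            H0 returns 6
            H1 returns 6
            H2 returns [6]
          branch[1] choose=4:
            H0 returns -12
            H1 returns -12
            H2 returns [-12]
      branch[1] choose=6:
        choose[1, 4] @ H2
          branch[0] choose=1:
            H0 returns 6
            H1 returns 6
            H2 returns [6]
          branch[1] choose=4:
            H0 returns -12
            H1 returns -12
            H2 returns [-12]
  branch[1] choose=5:
    choose[6, 6] @ H2
      branch[0] choose=6:
        choose[1, 4] @ H2
          branch[0] choose=1:
            H0 returns 8
            H1 returns 8
            H2 returns [8]
          branch[1] choose=4:
            H0 returns -10
            H1 returns -10
            H2 returns [-10]
      branch[1] choose=6:
        choose[1, 4] @ H2
          branch[0] choose=1:
            H0 returns 8
            H1 returns 8
            H2 returns [8]
          branch[1] choose=4:
            H0 returns -10
            H1 returns -10
            H2 returns [-10]
  branch[2] choose=4:
    choose[6, 6] @ H2
      branch[0] choose=6:
        choose[1, 4] @ H2
          branch[0] choose=1:
            H0 returns 7
            H1 returns 7
            H2 returns [7]
          branch[1] choose=4:
            H0 returns -11
            H1 returns -11
            H2 returns [-11]
      branch[1] choose=6:
        choose[1, 4] @ H2
          branch[0] choose=1:
            H0 returns 7
            H1 returns 7
            H2 returns [7]
          branch[1] choose=4:
            H0 returns -11
            H1 returns -11
            H2 returns [-11]
= [6, -12, 6, -12, 8, -10, 8, -10, 7, -11, 7, -11]

Answer: 12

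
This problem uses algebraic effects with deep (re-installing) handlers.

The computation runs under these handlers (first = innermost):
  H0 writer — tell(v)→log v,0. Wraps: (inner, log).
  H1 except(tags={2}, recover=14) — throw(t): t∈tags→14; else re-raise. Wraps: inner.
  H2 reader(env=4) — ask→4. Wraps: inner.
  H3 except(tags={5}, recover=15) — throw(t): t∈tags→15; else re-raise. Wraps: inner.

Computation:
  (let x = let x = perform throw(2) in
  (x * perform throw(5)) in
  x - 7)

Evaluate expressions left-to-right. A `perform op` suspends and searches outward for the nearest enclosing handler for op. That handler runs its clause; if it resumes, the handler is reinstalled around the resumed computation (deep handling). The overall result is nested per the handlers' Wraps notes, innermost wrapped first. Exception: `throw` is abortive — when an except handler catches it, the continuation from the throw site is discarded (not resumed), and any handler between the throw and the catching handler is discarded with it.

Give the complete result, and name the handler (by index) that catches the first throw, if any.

Step-by-step:
throw(2) @ H1 caught ⇒ 14
H2 returns 14
H3 returns 14
= 14

Answer: 14 ; first throw caught by: H1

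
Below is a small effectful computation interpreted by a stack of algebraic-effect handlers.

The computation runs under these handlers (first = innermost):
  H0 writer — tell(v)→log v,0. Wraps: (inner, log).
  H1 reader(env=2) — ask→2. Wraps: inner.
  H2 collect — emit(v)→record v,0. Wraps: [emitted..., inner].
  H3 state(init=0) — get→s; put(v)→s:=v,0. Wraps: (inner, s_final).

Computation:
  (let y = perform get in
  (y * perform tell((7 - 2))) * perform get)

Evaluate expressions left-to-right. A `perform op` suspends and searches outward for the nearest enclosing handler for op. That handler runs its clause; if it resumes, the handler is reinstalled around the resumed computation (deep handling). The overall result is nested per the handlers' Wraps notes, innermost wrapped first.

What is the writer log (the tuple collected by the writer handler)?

Working:
get @ H3 ⇒ 0
tell(5) @ H0 ⇒ log+=5
get @ H3 ⇒ 0
H0 returns (0, (5))
H1 returns (0, (5))
H2 returns [(0, (5))]
H3 returns ([(0, (5))], 0)
= ([(0, (5))], 0)

Answer: (5)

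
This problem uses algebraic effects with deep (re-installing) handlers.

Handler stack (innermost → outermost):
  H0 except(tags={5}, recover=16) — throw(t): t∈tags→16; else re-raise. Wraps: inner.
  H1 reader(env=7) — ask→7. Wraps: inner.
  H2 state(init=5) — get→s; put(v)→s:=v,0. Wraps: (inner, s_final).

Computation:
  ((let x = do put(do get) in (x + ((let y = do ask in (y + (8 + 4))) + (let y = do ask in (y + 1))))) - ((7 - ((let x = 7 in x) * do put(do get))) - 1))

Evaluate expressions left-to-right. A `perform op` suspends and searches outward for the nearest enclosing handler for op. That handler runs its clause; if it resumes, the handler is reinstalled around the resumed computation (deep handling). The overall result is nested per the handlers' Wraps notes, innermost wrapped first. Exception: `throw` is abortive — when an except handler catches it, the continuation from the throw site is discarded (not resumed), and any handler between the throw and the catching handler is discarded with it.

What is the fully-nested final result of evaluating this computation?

Working:
get @ H2 ⇒ 5
put(5) @ H2 ⇒ s:=5
ask @ H1 ⇒ 7
ask @ H1 ⇒ 7
get @ H2 ⇒ 5
put(5) @ H2 ⇒ s:=5
H0 returns 21
H1 returns 21
H2 returns (21, 5)
= (21, 5)

Answer: (21, 5)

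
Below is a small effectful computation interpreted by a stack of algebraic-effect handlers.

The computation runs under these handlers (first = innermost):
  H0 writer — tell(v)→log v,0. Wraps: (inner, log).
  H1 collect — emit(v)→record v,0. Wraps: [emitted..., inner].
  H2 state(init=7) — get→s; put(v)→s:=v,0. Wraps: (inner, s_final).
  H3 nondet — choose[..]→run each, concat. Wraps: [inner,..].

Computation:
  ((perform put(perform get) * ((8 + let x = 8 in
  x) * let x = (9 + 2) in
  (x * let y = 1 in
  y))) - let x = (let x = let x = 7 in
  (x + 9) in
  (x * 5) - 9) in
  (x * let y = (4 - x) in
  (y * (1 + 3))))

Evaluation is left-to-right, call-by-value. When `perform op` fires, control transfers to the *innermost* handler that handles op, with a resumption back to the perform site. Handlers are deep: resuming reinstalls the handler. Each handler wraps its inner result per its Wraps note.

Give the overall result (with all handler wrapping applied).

Answer: [([(19028, ())], 7)]

Step-by-step:
get @ H2 ⇒ 7
put(7) @ H2 ⇒ s:=7
H0 returns (19028, ())
H1 returns [(19028, ())]
H2 returns ([(19028, ())], 7)
H3 returns [([(19028, ())], 7)]
= [([(19028, ())], 7)]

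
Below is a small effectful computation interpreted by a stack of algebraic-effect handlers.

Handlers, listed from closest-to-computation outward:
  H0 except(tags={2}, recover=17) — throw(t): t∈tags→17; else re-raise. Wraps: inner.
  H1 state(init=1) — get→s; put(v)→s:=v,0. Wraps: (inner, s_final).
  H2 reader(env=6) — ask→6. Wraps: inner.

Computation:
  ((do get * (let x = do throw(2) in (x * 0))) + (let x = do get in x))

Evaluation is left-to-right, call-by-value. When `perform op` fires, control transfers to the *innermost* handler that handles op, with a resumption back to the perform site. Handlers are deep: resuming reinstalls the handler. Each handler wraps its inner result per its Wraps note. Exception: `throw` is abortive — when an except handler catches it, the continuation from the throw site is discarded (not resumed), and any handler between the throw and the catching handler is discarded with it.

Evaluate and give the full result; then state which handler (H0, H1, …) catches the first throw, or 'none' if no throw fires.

Step-by-step:
get @ H1 ⇒ 1
throw(2) @ H0 caught ⇒ 17
H1 returns (17, 1)
H2 returns (17, 1)
= (17, 1)

Answer: (17, 1) ; first throw caught by: H0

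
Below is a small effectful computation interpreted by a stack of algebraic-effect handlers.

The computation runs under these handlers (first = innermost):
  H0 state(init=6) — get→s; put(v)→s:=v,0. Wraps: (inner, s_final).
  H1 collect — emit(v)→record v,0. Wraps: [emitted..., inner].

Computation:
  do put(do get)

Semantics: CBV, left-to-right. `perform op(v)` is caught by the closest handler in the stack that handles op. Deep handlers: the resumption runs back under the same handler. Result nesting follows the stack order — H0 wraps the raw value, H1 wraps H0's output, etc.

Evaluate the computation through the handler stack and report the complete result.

Step-by-step:
get @ H0 ⇒ 6
put(6) @ H0 ⇒ s:=6
H0 returns (0, 6)
H1 returns [(0, 6)]
= [(0, 6)]

Answer: [(0, 6)]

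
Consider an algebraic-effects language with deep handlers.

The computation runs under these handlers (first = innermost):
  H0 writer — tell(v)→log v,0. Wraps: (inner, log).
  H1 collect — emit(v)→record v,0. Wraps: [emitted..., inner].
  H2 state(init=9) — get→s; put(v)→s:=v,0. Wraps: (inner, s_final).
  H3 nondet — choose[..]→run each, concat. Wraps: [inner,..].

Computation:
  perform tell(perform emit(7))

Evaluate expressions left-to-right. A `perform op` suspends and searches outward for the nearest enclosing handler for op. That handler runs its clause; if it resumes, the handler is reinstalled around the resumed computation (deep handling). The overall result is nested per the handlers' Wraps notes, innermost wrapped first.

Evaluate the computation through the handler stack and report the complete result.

Answer: [([7, (0, (0))], 9)]

Step-by-step:
emit(7) @ H1 ⇒ out+=7
tell(0) @ H0 ⇒ log+=0
H0 returns (0, (0))
H1 returns [7, (0, (0))]
H2 returns ([7, (0, (0))], 9)
H3 returns [([7, (0, (0))], 9)]
= [([7, (0, (0))], 9)]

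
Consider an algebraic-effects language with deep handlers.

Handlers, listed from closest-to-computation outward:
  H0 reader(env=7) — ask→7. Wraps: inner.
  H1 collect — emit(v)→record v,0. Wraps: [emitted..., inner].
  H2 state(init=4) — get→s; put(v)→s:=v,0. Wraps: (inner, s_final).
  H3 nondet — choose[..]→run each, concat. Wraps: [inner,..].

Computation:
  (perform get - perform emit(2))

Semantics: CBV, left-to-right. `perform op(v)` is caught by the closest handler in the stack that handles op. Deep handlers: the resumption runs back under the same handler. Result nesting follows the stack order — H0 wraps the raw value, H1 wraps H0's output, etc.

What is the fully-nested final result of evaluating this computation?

Answer: [([2, 4], 4)]

Working:
get @ H2 ⇒ 4
emit(2) @ H1 ⇒ out+=2
H0 returns 4
H1 returns [2, 4]
H2 returns ([2, 4], 4)
H3 returns [([2, 4], 4)]
= [([2, 4], 4)]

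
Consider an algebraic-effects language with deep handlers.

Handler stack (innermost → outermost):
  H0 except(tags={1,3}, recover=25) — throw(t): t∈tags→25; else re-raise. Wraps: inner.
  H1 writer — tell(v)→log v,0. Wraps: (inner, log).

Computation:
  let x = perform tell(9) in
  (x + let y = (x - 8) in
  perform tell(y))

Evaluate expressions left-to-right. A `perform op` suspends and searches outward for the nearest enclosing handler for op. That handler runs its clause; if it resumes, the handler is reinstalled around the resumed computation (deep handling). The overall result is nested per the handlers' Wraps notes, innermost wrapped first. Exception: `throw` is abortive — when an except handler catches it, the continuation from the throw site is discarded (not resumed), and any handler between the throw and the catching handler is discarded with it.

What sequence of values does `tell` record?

Answer: (9, -8)

Step-by-step:
tell(9) @ H1 ⇒ log+=9
tell(-8) @ H1 ⇒ log+=-8
H0 returns 0
H1 returns (0, (9, -8))
= (0, (9, -8))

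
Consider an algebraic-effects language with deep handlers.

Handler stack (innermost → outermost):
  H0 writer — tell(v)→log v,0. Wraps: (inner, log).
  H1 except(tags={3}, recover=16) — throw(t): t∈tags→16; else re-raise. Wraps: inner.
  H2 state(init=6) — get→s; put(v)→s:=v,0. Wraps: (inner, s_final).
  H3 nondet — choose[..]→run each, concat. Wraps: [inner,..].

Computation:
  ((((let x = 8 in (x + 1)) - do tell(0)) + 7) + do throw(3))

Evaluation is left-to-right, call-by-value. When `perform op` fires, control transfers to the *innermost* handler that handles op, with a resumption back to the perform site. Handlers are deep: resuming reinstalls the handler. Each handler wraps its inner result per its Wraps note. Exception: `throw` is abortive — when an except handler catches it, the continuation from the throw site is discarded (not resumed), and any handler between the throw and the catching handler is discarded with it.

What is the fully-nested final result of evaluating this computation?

Answer: [(16, 6)]

Evaluation trace:
tell(0) @ H0 ⇒ log+=0
throw(3) @ H1 caught ⇒ 16
H2 returns (16, 6)
H3 returns [(16, 6)]
= [(16, 6)]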